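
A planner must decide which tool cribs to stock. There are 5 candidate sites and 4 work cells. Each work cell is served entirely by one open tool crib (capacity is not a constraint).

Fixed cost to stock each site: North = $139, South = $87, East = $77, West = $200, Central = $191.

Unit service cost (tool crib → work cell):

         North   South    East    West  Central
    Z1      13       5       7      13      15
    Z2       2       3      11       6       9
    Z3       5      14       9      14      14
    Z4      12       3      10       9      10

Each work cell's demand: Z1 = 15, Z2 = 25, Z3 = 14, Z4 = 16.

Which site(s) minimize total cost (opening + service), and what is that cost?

For any fixed open set, each work cell goes to its cheapest open site; total = fixed + service.
{North, South}: Z1→South 5·15=75, Z2→North 2·25=50, Z3→North 5·14=70, Z4→South 3·16=48. Service 243; fixed 226; total 469.
{South}: Z1→South 5·15=75, Z2→South 3·25=75, Z3→South 14·14=196, Z4→South 3·16=48. Service 394; fixed 87; total 481.
{South, East}: service 324 + fixed 164 = 488
{North, South, East, West, Central}: service 243 + fixed 694 = 937
No other subset beats 469.

Open North and South; minimum total cost 469.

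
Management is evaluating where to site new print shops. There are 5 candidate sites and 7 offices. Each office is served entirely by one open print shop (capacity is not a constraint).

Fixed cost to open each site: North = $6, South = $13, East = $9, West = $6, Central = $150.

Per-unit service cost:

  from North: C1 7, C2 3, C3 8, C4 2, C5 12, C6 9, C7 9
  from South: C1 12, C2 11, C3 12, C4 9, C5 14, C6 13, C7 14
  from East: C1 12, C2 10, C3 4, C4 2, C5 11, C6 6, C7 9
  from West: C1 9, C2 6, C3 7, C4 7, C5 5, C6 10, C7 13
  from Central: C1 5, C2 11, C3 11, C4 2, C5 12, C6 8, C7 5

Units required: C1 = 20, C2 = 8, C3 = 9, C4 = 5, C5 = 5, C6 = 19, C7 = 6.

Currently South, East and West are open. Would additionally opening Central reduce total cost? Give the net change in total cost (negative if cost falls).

Current service cost with {South, East, West}: 467.
Adding Central: each office re-picks its cheapest; new service cost 363, saving 104.
Extra fixed cost: 150. Net change = 150 − 104 = 46.
(Totals: 495 → 541.)

No — net change +46 (cost rises by 46).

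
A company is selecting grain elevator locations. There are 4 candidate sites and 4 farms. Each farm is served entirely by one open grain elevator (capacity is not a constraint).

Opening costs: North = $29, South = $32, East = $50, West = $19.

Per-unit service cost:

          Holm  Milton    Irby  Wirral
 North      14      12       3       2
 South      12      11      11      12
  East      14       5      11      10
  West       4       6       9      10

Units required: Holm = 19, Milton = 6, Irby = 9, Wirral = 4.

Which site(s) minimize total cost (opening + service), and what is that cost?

For any fixed open set, each farm goes to its cheapest open site; total = fixed + service.
{North, West}: Holm→West 4·19=76, Milton→West 6·6=36, Irby→North 3·9=27, Wirral→North 2·4=8. Service 147; fixed 48; total 195.
{North, South, West}: service 147 + fixed 80 = 227
{North, East, West}: service 141 + fixed 98 = 239
{North, South, East, West}: Holm→West 4·19=76, Milton→East 5·6=30, Irby→North 3·9=27, Wirral→North 2·4=8. Service 141; fixed 130; total 271.
No other subset beats 195.

Open North and West; minimum total cost 195.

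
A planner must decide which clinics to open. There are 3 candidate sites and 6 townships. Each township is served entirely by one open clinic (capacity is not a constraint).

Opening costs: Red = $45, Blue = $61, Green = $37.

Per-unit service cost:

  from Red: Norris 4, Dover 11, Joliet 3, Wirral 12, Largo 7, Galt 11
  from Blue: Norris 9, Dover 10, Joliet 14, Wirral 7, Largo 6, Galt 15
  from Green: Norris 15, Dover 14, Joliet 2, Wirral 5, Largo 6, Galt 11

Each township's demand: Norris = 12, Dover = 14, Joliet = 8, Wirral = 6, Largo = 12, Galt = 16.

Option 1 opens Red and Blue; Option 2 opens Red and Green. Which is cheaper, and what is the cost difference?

Option 1: {Red, Blue}: Norris→Red 4·12=48, Dover→Blue 10·14=140, Joliet→Red 3·8=24, Wirral→Blue 7·6=42, Largo→Blue 6·12=72, Galt→Red 11·16=176. Service 502; fixed 106; total 608.
Option 2: {Red, Green}: Norris→Red 4·12=48, Dover→Red 11·14=154, Joliet→Green 2·8=16, Wirral→Green 5·6=30, Largo→Green 6·12=72, Galt→Red 11·16=176. Service 496; fixed 82; total 578.
Difference: |608 − 578| = 30.

Option 2 is cheaper by 30.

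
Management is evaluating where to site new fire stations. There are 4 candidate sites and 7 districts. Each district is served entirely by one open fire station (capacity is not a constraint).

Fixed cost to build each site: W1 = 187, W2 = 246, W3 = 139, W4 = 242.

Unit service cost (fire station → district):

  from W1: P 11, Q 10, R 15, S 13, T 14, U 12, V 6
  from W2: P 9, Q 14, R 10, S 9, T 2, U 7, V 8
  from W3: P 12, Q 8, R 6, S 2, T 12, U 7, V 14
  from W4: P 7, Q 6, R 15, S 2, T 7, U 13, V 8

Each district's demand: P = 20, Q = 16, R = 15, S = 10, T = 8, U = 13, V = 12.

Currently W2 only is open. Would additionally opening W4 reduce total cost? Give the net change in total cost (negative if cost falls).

No — net change +4 (cost rises by 4).

Current service cost with {W2}: 847.
Adding W4: each district re-picks its cheapest; new service cost 609, saving 238.
Extra fixed cost: 242. Net change = 242 − 238 = 4.
(Totals: 1093 → 1097.)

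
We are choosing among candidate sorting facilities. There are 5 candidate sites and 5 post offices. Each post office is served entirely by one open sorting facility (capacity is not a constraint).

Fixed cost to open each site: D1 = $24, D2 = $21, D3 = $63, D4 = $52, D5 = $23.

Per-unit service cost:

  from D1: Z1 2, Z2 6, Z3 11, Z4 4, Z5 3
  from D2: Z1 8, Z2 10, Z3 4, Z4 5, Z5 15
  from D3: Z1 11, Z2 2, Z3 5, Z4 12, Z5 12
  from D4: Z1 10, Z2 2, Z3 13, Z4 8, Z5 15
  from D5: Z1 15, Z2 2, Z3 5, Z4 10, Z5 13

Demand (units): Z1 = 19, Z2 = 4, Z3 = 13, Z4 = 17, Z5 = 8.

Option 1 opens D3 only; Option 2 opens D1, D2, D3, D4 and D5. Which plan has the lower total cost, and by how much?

Option 2 is cheaper by 272.

Option 1: {D3}: Z1→D3 11·19=209, Z2→D3 2·4=8, Z3→D3 5·13=65, Z4→D3 12·17=204, Z5→D3 12·8=96. Service 582; fixed 63; total 645.
Option 2: {D1, D2, D3, D4, D5}: Z1→D1 2·19=38, Z2→D3 2·4=8, Z3→D2 4·13=52, Z4→D1 4·17=68, Z5→D1 3·8=24. Service 190; fixed 183; total 373.
Difference: |645 − 373| = 272.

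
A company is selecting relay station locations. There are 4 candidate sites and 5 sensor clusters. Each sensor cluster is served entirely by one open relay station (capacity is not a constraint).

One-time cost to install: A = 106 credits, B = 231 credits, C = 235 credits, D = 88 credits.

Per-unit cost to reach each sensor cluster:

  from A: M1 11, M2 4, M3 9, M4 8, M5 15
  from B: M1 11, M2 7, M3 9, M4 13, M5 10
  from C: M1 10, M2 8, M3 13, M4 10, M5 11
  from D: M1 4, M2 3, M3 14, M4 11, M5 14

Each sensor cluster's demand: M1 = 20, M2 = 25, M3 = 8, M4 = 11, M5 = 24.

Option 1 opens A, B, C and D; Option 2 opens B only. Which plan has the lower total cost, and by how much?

Option 2 is cheaper by 134.

Option 1: {A, B, C, D}: M1→D 4·20=80, M2→D 3·25=75, M3→A 9·8=72, M4→A 8·11=88, M5→B 10·24=240. Service 555; fixed 660; total 1215.
Option 2: {B}: M1→B 11·20=220, M2→B 7·25=175, M3→B 9·8=72, M4→B 13·11=143, M5→B 10·24=240. Service 850; fixed 231; total 1081.
Difference: |1215 − 1081| = 134.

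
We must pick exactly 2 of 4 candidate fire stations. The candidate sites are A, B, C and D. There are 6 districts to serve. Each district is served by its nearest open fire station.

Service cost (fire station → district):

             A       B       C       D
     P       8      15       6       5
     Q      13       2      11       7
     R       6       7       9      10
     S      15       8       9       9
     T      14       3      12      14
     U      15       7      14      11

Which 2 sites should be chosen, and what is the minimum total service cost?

Choose B and D; total service cost 32.

With exactly 2 open, each district uses its cheapest among the chosen.
{B, D}: P→D 5, Q→B 2, R→B 7, S→B 8, T→B 3, U→B 7. Service cost 32.
{B, C}: service cost 33
{A, B}: service cost 34
Among all 6 size-2 choices, {B, D} is lowest.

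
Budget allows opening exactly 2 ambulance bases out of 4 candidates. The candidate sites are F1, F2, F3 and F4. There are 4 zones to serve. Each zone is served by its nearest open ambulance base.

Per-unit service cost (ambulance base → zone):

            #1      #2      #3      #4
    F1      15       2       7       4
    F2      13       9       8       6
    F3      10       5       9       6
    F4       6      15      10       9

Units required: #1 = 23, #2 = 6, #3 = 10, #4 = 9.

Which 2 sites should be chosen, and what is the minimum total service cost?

Choose F1 and F4; total service cost 256.

With exactly 2 open, each zone uses its cheapest among the chosen.
{F1, F4}: #1→F4 6·23=138, #2→F1 2·6=12, #3→F1 7·10=70, #4→F1 4·9=36. Service cost 256.
{F3, F4}: service cost 312
{F2, F4}: service cost 326
Among all 6 size-2 choices, {F1, F4} is lowest.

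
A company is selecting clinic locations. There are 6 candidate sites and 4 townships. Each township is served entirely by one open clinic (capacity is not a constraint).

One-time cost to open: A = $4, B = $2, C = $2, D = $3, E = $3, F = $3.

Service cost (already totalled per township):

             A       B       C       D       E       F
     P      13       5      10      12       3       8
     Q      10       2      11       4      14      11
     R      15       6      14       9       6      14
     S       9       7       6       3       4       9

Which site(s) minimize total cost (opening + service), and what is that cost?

Open B and E; minimum total cost 20.

For any fixed open set, each township goes to its cheapest open site; total = fixed + service.
{B, E}: P→E 3, Q→B 2, R→B 6, S→E 4. Service 15; fixed 5; total 20.
{B, D}: service 16 + fixed 5 = 21
{B}: service 20 + fixed 2 = 22
{A, B, C, D, E, F}: service 14 + fixed 17 = 31
No other subset beats 20.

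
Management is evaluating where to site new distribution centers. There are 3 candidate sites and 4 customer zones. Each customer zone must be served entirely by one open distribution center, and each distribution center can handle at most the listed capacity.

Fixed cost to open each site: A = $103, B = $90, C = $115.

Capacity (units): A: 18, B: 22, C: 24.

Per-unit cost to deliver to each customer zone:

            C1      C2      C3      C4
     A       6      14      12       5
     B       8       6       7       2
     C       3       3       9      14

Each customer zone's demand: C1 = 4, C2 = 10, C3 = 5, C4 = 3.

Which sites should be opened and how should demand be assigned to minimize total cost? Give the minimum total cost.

Minimum total cost: 223

Open {B}: C1→B 8·4=32, C2→B 6·10=60, C3→B 7·5=35, C4→B 2·3=6.
Loads: B carries 22/22. Service 133; fixed 90; total 223.
Next best feasible plan costs 244.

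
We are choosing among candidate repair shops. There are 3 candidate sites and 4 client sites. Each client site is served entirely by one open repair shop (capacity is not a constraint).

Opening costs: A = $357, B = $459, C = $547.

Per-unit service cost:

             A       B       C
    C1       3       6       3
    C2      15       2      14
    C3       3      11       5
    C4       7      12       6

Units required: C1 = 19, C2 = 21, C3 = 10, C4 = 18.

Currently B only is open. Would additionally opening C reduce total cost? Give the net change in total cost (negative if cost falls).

No — net change +322 (cost rises by 322).

Current service cost with {B}: 482.
Adding C: each client site re-picks its cheapest; new service cost 257, saving 225.
Extra fixed cost: 547. Net change = 547 − 225 = 322.
(Totals: 941 → 1263.)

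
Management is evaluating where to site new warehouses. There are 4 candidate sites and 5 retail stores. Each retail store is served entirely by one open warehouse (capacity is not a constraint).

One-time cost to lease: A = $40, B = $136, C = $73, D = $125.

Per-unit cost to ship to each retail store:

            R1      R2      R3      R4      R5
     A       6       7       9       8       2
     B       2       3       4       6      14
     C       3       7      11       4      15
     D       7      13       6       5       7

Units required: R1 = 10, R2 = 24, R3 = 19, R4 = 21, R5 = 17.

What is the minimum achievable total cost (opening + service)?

Minimum total cost: 504

For any fixed open set, each retail store goes to its cheapest open site; total = fixed + service.
{A, B}: R1→B 2·10=20, R2→B 3·24=72, R3→B 4·19=76, R4→B 6·21=126, R5→A 2·17=34. Service 328; fixed 176; total 504.
{A, B, C}: service 286 + fixed 249 = 535
{A, C}: service 487 + fixed 113 = 600
{A, B, C, D}: service 286 + fixed 374 = 660
No other subset beats 504.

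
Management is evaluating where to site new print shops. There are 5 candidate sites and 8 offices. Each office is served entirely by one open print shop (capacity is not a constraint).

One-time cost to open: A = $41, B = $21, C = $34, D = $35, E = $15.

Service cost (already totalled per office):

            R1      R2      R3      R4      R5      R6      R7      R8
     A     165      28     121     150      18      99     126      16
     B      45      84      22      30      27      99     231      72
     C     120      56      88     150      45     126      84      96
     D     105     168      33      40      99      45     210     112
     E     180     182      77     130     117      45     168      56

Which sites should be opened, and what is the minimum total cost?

Open A, B, C and E; minimum total cost 399.

For any fixed open set, each office goes to its cheapest open site; total = fixed + service.
{A, B, C, E}: R1→B 45, R2→A 28, R3→B 22, R4→B 30, R5→A 18, R6→E 45, R7→C 84, R8→A 16. Service 288; fixed 111; total 399.
{A, B, E}: service 330 + fixed 77 = 407
{A, B, C, D}: R1→B 45, R2→A 28, R3→B 22, R4→B 30, R5→A 18, R6→D 45, R7→C 84, R8→A 16. Service 288; fixed 131; total 419.
{A, B, C, D, E}: service 288 + fixed 146 = 434
No other subset beats 399.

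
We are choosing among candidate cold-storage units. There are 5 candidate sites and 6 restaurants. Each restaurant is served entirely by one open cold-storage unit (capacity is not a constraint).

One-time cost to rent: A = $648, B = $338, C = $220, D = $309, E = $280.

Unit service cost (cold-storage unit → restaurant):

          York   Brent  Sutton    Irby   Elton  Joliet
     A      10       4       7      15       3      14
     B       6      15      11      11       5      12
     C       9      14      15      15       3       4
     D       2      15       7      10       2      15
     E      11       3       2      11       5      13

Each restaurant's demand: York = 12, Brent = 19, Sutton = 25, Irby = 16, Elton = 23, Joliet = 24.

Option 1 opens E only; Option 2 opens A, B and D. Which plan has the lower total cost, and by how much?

Option 1 is cheaper by 942.

Option 1: {E}: York→E 11·12=132, Brent→E 3·19=57, Sutton→E 2·25=50, Irby→E 11·16=176, Elton→E 5·23=115, Joliet→E 13·24=312. Service 842; fixed 280; total 1122.
Option 2: {A, B, D}: York→D 2·12=24, Brent→A 4·19=76, Sutton→A 7·25=175, Irby→D 10·16=160, Elton→D 2·23=46, Joliet→B 12·24=288. Service 769; fixed 1295; total 2064.
Difference: |1122 − 2064| = 942.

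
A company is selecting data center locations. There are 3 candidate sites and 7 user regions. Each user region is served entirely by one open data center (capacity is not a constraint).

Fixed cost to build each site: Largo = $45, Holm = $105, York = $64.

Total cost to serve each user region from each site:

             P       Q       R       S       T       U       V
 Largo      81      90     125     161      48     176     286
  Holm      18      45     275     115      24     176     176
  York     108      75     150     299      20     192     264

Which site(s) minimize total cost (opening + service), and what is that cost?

Open Largo and Holm; minimum total cost 829.

For any fixed open set, each user region goes to its cheapest open site; total = fixed + service.
{Largo, Holm}: P→Holm 18, Q→Holm 45, R→Largo 125, S→Holm 115, T→Holm 24, U→Largo 176, V→Holm 176. Service 679; fixed 150; total 829.
{Holm, York}: service 700 + fixed 169 = 869
{Largo, Holm, York}: service 675 + fixed 214 = 889
{Largo}: service 967 + fixed 45 = 1012
No other subset beats 829.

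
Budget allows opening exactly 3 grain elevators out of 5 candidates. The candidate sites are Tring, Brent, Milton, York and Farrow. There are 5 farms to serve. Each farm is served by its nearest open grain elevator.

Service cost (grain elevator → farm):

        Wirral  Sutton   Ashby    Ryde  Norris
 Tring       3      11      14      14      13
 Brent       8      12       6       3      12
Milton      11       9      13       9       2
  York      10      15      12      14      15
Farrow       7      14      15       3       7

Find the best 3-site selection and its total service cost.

With exactly 3 open, each farm uses its cheapest among the chosen.
{Tring, Brent, Milton}: Wirral→Tring 3, Sutton→Milton 9, Ashby→Brent 6, Ryde→Brent 3, Norris→Milton 2. Service cost 23.
{Brent, Milton, Farrow}: service cost 27
{Brent, Milton, York}: service cost 28
Among all 10 size-3 choices, {Tring, Brent, Milton} is lowest.

Choose Tring, Brent and Milton; total service cost 23.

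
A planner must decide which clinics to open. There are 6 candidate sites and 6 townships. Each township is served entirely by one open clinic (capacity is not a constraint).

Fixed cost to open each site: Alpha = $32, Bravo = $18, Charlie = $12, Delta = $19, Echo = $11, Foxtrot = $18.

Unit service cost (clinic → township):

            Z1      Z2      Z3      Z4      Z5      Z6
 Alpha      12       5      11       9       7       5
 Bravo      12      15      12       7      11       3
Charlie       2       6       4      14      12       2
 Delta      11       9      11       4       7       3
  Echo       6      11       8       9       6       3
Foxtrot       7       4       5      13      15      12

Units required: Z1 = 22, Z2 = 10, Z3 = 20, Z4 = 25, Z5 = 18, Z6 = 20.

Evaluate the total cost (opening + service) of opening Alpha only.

Each township is assigned to its cheapest site among the open ones.
{Alpha}: Z1→Alpha 12·22=264, Z2→Alpha 5·10=50, Z3→Alpha 11·20=220, Z4→Alpha 9·25=225, Z5→Alpha 7·18=126, Z6→Alpha 5·20=100. Service 985; fixed 32; total 1017.

Total cost: 1017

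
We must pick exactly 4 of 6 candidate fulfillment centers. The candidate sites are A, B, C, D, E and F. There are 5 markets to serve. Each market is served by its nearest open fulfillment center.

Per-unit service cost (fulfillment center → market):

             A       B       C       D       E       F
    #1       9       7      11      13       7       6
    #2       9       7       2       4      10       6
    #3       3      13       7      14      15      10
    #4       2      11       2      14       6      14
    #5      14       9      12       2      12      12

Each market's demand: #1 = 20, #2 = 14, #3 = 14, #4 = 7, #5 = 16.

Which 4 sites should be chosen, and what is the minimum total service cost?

With exactly 4 open, each market uses its cheapest among the chosen.
{A, C, D, F}: #1→F 6·20=120, #2→C 2·14=28, #3→A 3·14=42, #4→A 2·7=14, #5→D 2·16=32. Service cost 236.
{A, B, C, D}: service cost 256
{A, C, D, E}: service cost 256
Among all 15 size-4 choices, {A, C, D, F} is lowest.

Choose A, C, D and F; total service cost 236.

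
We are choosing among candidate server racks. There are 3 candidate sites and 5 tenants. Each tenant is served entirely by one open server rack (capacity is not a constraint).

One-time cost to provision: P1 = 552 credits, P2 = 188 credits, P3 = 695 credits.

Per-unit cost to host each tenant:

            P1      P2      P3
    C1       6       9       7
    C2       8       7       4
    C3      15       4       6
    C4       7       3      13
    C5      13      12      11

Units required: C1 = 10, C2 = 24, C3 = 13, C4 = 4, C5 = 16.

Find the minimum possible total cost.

For any fixed open set, each tenant goes to its cheapest open site; total = fixed + service.
{P2}: C1→P2 9·10=90, C2→P2 7·24=168, C3→P2 4·13=52, C4→P2 3·4=12, C5→P2 12·16=192. Service 514; fixed 188; total 702.
{P3}: service 472 + fixed 695 = 1167
{P1, P2}: service 484 + fixed 740 = 1224
{P1, P2, P3}: service 396 + fixed 1435 = 1831
No other subset beats 702.

Minimum total cost: 702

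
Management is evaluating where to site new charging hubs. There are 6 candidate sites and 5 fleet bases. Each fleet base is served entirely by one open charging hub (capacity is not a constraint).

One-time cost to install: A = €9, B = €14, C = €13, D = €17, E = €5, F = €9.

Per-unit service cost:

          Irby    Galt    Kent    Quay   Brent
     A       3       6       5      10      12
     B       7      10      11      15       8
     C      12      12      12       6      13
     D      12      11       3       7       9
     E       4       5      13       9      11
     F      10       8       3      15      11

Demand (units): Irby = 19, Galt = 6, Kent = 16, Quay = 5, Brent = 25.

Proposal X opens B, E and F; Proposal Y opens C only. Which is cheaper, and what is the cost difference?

Proposal X: {B, E, F}: Irby→E 4·19=76, Galt→E 5·6=30, Kent→F 3·16=48, Quay→E 9·5=45, Brent→B 8·25=200. Service 399; fixed 28; total 427.
Proposal Y: {C}: Irby→C 12·19=228, Galt→C 12·6=72, Kent→C 12·16=192, Quay→C 6·5=30, Brent→C 13·25=325. Service 847; fixed 13; total 860.
Difference: |427 − 860| = 433.

Proposal X is cheaper by 433.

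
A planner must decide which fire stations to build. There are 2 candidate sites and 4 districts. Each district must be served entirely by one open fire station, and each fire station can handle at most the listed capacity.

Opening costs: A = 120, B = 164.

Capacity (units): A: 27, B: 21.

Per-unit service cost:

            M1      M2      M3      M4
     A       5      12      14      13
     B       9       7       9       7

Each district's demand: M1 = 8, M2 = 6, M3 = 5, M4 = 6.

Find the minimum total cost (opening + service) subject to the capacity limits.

Minimum total cost: 380

Open {A}: M1→A 5·8=40, M2→A 12·6=72, M3→A 14·5=70, M4→A 13·6=78.
Loads: A carries 25/27. Service 260; fixed 120; total 380.
Next best feasible plan costs 453.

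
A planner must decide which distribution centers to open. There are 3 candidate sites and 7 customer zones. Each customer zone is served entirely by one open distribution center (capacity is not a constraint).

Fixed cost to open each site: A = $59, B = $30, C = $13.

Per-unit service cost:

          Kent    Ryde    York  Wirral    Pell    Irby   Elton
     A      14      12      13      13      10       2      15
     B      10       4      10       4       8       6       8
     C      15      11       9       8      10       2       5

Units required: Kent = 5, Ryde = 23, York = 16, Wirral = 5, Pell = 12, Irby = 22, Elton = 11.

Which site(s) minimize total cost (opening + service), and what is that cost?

For any fixed open set, each customer zone goes to its cheapest open site; total = fixed + service.
{B, C}: Kent→B 10·5=50, Ryde→B 4·23=92, York→C 9·16=144, Wirral→B 4·5=20, Pell→B 8·12=96, Irby→C 2·22=44, Elton→C 5·11=55. Service 501; fixed 43; total 544.
{A, B, C}: service 501 + fixed 102 = 603
{A, B}: service 550 + fixed 89 = 639
{C}: Kent→C 15·5=75, Ryde→C 11·23=253, York→C 9·16=144, Wirral→C 8·5=40, Pell→C 10·12=120, Irby→C 2·22=44, Elton→C 5·11=55. Service 731; fixed 13; total 744.
No other subset beats 544.

Open B and C; minimum total cost 544.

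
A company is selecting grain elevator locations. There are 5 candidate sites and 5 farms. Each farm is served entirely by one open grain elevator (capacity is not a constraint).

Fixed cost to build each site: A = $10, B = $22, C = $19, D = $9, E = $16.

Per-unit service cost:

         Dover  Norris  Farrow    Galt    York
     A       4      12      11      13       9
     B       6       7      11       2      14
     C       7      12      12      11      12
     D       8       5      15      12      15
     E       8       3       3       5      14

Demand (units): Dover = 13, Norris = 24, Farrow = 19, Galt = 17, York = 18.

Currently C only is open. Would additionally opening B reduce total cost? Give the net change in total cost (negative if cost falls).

Current service cost with {C}: 1010.
Adding B: each farm re-picks its cheapest; new service cost 705, saving 305.
Extra fixed cost: 22. Net change = 22 − 305 = -283.
(Totals: 1029 → 746.)

Yes — net change −283 (cost falls by 283).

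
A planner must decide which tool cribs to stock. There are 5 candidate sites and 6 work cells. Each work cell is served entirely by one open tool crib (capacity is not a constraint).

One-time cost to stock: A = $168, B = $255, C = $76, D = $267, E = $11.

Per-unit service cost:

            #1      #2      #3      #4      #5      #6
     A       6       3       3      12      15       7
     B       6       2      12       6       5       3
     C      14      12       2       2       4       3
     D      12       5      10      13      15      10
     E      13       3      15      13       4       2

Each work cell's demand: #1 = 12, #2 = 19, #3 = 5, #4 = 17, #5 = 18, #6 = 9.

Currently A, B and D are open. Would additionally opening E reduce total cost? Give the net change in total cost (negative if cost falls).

Yes — net change −16 (cost falls by 16).

Current service cost with {A, B, D}: 344.
Adding E: each work cell re-picks its cheapest; new service cost 317, saving 27.
Extra fixed cost: 11. Net change = 11 − 27 = -16.
(Totals: 1034 → 1018.)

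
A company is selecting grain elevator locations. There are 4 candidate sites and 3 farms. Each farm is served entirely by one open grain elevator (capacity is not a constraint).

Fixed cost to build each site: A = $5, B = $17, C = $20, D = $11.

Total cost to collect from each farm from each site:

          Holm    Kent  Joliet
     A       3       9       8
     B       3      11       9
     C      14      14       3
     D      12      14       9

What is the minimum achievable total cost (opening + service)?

For any fixed open set, each farm goes to its cheapest open site; total = fixed + service.
{A}: Holm→A 3, Kent→A 9, Joliet→A 8. Service 20; fixed 5; total 25.
{A, D}: Holm→A 3, Kent→A 9, Joliet→A 8. Service 20; fixed 16; total 36.
{A, C}: Holm→A 3, Kent→A 9, Joliet→C 3. Service 15; fixed 25; total 40.
{A, B, C, D}: Holm→A 3, Kent→A 9, Joliet→C 3. Service 15; fixed 53; total 68.
No other subset beats 25.

Minimum total cost: 25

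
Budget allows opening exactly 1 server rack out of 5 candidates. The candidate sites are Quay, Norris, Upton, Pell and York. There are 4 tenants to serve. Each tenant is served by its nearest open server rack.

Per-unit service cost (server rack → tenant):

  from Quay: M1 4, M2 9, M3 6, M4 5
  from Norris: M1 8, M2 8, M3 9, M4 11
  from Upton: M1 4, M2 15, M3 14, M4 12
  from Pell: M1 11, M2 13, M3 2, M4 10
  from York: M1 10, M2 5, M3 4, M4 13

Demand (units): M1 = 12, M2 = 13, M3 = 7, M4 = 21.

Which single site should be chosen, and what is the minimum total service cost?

With exactly 1 open, each tenant uses its cheapest among the chosen.
{Quay}: M1→Quay 4·12=48, M2→Quay 9·13=117, M3→Quay 6·7=42, M4→Quay 5·21=105. Service cost 312.
{York}: service cost 486
{Norris}: service cost 494
Among all 5 size-1 choices, {Quay} is lowest.

Choose Quay only; total service cost 312.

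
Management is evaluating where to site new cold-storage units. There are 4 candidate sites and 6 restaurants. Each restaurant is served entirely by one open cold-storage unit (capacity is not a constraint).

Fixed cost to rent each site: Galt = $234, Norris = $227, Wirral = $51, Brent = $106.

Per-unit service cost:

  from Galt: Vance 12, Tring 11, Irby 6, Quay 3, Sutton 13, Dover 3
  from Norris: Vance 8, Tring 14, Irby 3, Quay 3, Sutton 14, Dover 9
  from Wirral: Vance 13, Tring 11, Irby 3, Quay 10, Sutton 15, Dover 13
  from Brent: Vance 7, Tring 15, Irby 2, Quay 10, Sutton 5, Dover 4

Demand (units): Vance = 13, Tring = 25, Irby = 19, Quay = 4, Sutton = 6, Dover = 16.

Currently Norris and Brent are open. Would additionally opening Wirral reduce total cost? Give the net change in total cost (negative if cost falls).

Current service cost with {Norris, Brent}: 585.
Adding Wirral: each restaurant re-picks its cheapest; new service cost 510, saving 75.
Extra fixed cost: 51. Net change = 51 − 75 = -24.
(Totals: 918 → 894.)

Yes — net change −24 (cost falls by 24).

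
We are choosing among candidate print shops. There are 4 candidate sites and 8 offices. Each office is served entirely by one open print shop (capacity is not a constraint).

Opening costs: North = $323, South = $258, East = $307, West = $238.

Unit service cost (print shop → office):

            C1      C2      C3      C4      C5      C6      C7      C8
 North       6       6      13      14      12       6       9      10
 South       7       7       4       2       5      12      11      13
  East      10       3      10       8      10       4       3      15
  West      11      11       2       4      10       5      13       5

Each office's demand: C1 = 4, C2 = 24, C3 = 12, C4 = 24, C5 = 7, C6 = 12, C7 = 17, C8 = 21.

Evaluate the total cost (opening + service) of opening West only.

Total cost: 1122

Each office is assigned to its cheapest site among the open ones.
{West}: C1→West 11·4=44, C2→West 11·24=264, C3→West 2·12=24, C4→West 4·24=96, C5→West 10·7=70, C6→West 5·12=60, C7→West 13·17=221, C8→West 5·21=105. Service 884; fixed 238; total 1122.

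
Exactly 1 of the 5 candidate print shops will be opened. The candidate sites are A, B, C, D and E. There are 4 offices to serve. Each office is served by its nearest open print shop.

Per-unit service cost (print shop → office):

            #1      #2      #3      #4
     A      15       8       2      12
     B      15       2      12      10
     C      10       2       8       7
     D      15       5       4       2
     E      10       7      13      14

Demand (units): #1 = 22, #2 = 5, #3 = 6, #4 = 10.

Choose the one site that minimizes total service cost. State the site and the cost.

With exactly 1 open, each office uses its cheapest among the chosen.
{C}: #1→C 10·22=220, #2→C 2·5=10, #3→C 8·6=48, #4→C 7·10=70. Service cost 348.
{D}: service cost 399
{E}: service cost 473
Among all 5 size-1 choices, {C} is lowest.

Choose C only; total service cost 348.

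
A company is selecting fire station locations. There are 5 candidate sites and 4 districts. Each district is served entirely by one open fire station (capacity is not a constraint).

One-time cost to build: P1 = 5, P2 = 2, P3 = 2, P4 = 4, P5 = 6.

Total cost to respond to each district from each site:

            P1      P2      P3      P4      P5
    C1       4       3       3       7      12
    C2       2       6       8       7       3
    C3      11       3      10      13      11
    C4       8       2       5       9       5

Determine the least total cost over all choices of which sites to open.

For any fixed open set, each district goes to its cheapest open site; total = fixed + service.
{P2}: C1→P2 3, C2→P2 6, C3→P2 3, C4→P2 2. Service 14; fixed 2; total 16.
{P1, P2}: service 10 + fixed 7 = 17
{P2, P3}: C1→P2 3, C2→P2 6, C3→P2 3, C4→P2 2. Service 14; fixed 4; total 18.
{P1, P2, P3, P4, P5}: C1→P2 3, C2→P1 2, C3→P2 3, C4→P2 2. Service 10; fixed 19; total 29.
No other subset beats 16.

Minimum total cost: 16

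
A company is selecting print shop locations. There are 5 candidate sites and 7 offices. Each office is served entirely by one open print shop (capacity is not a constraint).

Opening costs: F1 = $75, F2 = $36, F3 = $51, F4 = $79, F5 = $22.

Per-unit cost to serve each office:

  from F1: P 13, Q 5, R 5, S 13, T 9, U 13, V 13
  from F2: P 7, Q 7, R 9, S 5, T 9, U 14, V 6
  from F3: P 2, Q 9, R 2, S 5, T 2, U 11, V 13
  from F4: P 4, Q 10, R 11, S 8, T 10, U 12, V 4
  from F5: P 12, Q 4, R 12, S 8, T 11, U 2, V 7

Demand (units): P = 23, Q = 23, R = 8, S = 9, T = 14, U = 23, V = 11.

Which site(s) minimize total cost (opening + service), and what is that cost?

For any fixed open set, each office goes to its cheapest open site; total = fixed + service.
{F3, F5}: P→F3 2·23=46, Q→F5 4·23=92, R→F3 2·8=16, S→F3 5·9=45, T→F3 2·14=28, U→F5 2·23=46, V→F5 7·11=77. Service 350; fixed 73; total 423.
{F2, F3, F5}: P→F3 2·23=46, Q→F5 4·23=92, R→F3 2·8=16, S→F2 5·9=45, T→F3 2·14=28, U→F5 2·23=46, V→F2 6·11=66. Service 339; fixed 109; total 448.
{F3, F4, F5}: P→F3 2·23=46, Q→F5 4·23=92, R→F3 2·8=16, S→F3 5·9=45, T→F3 2·14=28, U→F5 2·23=46, V→F4 4·11=44. Service 317; fixed 152; total 469.
{F1, F2, F3, F4, F5}: P→F3 2·23=46, Q→F5 4·23=92, R→F3 2·8=16, S→F2 5·9=45, T→F3 2·14=28, U→F5 2·23=46, V→F4 4·11=44. Service 317; fixed 263; total 580.
No other subset beats 423.

Open F3 and F5; minimum total cost 423.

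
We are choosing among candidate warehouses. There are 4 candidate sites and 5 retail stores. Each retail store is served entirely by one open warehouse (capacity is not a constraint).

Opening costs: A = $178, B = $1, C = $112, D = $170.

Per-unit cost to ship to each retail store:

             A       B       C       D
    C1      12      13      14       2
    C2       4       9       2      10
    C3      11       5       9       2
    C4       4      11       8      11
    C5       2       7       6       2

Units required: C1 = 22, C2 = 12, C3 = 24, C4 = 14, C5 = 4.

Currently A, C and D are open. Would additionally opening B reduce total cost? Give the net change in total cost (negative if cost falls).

No — net change +1 (cost rises by 1).

Current service cost with {A, C, D}: 180.
Adding B: each retail store re-picks its cheapest; new service cost 180, saving 0.
Extra fixed cost: 1. Net change = 1 − 0 = 1.
(Totals: 640 → 641.)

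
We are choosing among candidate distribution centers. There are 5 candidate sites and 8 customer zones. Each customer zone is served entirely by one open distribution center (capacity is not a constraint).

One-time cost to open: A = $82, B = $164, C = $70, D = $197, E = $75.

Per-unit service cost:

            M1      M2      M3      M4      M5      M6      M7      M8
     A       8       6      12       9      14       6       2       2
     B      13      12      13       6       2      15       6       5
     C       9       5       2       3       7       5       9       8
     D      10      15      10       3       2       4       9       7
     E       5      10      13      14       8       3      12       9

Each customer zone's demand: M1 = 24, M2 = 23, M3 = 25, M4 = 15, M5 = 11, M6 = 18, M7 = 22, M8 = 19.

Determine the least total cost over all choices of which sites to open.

Minimum total cost: 770

For any fixed open set, each customer zone goes to its cheapest open site; total = fixed + service.
{A, C, E}: M1→E 5·24=120, M2→C 5·23=115, M3→C 2·25=50, M4→C 3·15=45, M5→C 7·11=77, M6→E 3·18=54, M7→A 2·22=44, M8→A 2·19=38. Service 543; fixed 227; total 770.
{A, C}: M1→A 8·24=192, M2→C 5·23=115, M3→C 2·25=50, M4→C 3·15=45, M5→C 7·11=77, M6→C 5·18=90, M7→A 2·22=44, M8→A 2·19=38. Service 651; fixed 152; total 803.
{A, B, C, E}: service 488 + fixed 391 = 879
{A, B, C, D, E}: service 488 + fixed 588 = 1076
No other subset beats 770.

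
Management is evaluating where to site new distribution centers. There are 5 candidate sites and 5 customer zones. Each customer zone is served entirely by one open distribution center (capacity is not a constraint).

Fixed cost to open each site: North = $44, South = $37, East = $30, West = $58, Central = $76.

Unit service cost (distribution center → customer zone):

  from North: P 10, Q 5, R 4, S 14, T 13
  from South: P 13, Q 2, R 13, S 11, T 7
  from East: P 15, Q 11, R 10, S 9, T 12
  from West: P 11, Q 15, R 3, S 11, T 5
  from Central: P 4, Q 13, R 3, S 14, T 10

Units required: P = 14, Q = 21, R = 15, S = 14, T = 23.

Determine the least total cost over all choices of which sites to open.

For any fixed open set, each customer zone goes to its cheapest open site; total = fixed + service.
{South, Central}: P→Central 4·14=56, Q→South 2·21=42, R→Central 3·15=45, S→South 11·14=154, T→South 7·23=161. Service 458; fixed 113; total 571.
{South, East, Central}: P→Central 4·14=56, Q→South 2·21=42, R→Central 3·15=45, S→East 9·14=126, T→South 7·23=161. Service 430; fixed 143; total 573.
{South, West, Central}: service 412 + fixed 171 = 583
{North, South, East, West, Central}: service 384 + fixed 245 = 629
No other subset beats 571.

Minimum total cost: 571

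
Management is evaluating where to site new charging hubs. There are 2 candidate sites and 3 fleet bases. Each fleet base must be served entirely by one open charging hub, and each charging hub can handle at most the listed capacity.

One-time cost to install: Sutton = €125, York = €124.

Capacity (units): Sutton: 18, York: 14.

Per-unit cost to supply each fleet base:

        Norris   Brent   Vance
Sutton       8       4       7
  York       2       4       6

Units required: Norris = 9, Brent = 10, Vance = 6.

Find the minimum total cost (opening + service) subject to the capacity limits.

Minimum total cost: 349

Open {Sutton, York}: Norris→York 2·9=18, Brent→Sutton 4·10=40, Vance→Sutton 7·6=42.
Loads: Sutton carries 16/18, York carries 9/14. Service 100; fixed 249; total 349.
Next best feasible plan costs 403.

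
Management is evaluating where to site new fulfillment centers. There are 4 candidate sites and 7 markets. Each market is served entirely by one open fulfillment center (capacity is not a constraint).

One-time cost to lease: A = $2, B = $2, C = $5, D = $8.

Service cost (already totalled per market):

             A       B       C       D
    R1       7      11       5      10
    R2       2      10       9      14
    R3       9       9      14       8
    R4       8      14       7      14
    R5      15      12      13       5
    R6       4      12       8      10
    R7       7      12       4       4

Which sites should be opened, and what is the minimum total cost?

Open A and D; minimum total cost 48.

For any fixed open set, each market goes to its cheapest open site; total = fixed + service.
{A, D}: R1→A 7, R2→A 2, R3→D 8, R4→A 8, R5→D 5, R6→A 4, R7→D 4. Service 38; fixed 10; total 48.
{A, B, D}: service 38 + fixed 12 = 50
{A, C, D}: service 35 + fixed 15 = 50
{A, B, C, D}: service 35 + fixed 17 = 52
(All 15 nonempty subsets were checked; A and D is lowest.)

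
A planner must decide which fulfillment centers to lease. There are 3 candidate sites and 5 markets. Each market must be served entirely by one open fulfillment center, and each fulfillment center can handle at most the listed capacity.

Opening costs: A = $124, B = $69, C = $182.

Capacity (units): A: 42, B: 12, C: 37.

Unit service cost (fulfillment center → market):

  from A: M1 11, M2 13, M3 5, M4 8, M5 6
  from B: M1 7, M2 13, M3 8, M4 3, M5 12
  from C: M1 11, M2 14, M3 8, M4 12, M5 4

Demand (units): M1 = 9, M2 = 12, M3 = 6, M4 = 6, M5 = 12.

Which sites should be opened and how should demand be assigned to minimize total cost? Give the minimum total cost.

Open {A, B}: M1→B 7·9=63, M2→A 13·12=156, M3→A 5·6=30, M4→A 8·6=48, M5→A 6·12=72.
Loads: A carries 36/42, B carries 9/12. Service 369; fixed 193; total 562.
Next best feasible plan costs 568.

Minimum total cost: 562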